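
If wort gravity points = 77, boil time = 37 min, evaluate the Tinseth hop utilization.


U = 1.65·0.000125^(GP/1000) · (1 − e^(−0.04·t))/4.15
bigness = 1.65·0.000125^(77/1000) = 0.8259
boil_factor = (1 − e^(−0.04·37))/4.15 = 0.1861
U = 0.8259 · 0.1861

0.1537


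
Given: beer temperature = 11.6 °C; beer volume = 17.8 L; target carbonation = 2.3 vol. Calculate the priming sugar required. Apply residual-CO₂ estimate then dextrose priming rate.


residual = 14.695·(0.01821 + 0.09011·e^(−0.04·T));  sugar = (target − residual)·4.0·V
residual = 14.695·(0.01821 + 0.09011·e^(−0.04·11.6)) = 1.1002
sugar = (2.3 − 1.1002)·4.0·17.8

85.4269 g


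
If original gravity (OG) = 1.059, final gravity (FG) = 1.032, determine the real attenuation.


AA = (OG−FG)/(OG−1)·100;  RA = AA·0.8192
AA = (1.059 − 1.032)/(1.059 − 1)·100 = 45.7627
RA = 45.7627·0.8192

37.4888 %


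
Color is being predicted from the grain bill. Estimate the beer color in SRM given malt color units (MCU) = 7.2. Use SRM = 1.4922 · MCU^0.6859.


SRM = 1.4922 · 7.2^0.6859

5.7792 SRM


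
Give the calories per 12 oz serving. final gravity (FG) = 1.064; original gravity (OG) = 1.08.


ABW = (OG−FG)·131.25·0.79/FG;  °P = 259 − 259/SG (for OG→OE and FG→AE);  RE = 0.1808·OE + 0.8192·AE;  Cal = (6.9·ABW + 4·(RE−0.1))·FG·3.55
ABW = (1.08 − 1.064)·131.25·0.79/1.064 = 1.5592
OE = 259 − 259/1.08 = 19.1852 °P
AE = 259 − 259/1.064 = 15.5789 °P
RE = 0.1808·19.1852 + 0.8192·15.5789 = 16.2310 °P
Cal = (6.9·1.5592 + 4·(16.2310−0.1))·1.064·3.55

284.3566 kcal


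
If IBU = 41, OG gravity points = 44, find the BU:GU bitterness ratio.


BU:GU = IBU / OG_points
BU:GU = 41 / 44

0.9318


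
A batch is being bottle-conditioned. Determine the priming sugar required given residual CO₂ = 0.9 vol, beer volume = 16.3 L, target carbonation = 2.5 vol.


sugar = (target − residual)·4.0·V
sugar = (2.5 − 0.9)·4.0·16.3

104.3200 g


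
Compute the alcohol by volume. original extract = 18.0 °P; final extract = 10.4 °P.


SG = 259/(259 − P);  ABV = (OG − FG)·131.25
OG = 259/(259 − 18.0) = 1.0747
FG = 259/(259 − 10.4) = 1.0418
ABV = (1.0747 − 1.0418)·131.25

4.3122 % ABV


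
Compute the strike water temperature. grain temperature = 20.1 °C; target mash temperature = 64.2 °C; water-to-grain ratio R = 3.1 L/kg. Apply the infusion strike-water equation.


T_strike = (0.41/R)·(T_mash − T_grain) + T_mash
T_strike = (0.41/3.1)·(64.2 − 20.1) + 64.2

70.0326 °C


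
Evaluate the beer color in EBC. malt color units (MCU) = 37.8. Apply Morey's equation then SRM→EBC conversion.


SRM = 1.4922·MCU^0.6859;  EBC = SRM·1.97
SRM = 1.4922·37.8^0.6859 = 18.0231
EBC = 18.0231·1.97

35.5054 EBC


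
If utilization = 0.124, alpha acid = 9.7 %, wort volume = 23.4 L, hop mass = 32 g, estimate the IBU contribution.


IBU = (α/100)·mass·U·1000 / V
IBU = (9.7/100)·32·0.124·1000 / 23.4

16.4485 IBU


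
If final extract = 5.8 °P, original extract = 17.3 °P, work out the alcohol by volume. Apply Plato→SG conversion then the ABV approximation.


SG = 259/(259 − P);  ABV = (OG − FG)·131.25
OG = 259/(259 − 17.3) = 1.0716
FG = 259/(259 − 5.8) = 1.0229
ABV = (1.0716 − 1.0229)·131.25

6.3879 % ABV


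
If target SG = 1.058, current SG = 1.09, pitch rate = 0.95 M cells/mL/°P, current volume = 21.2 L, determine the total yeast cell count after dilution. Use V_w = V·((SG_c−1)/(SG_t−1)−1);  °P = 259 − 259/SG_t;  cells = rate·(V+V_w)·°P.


V_w = 21.2·((1.09−1)/(1.058−1)−1) = 11.6966
V_final = 21.2 + 11.6966 = 32.8966
°P = 259 − 259/1.058 = 14.1985
cells = 0.95·32.8966·14.1985

443.7272 billion cells


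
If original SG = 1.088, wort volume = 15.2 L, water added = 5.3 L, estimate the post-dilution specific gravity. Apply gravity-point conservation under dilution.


SG_new = 1 + (SG_old − 1)·V_old/(V_old + V_water)
pts = (1.088 − 1)·1000·15.2/(15.2 + 5.3) = 65.2488
SG_new = 1 + 65.2488/1000

1.0652


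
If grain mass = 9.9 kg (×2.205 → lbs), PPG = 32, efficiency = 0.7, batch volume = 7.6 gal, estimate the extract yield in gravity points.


points = lbs × PPG × eff / vol
lbs = 9.9 × 2.205 = 21.8295
points = 21.8295 × 32 × 0.7 / 7.6

64.3396 points


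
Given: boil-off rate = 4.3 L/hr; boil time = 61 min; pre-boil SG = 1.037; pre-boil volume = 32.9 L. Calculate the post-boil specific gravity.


V_post = V_pre − rate·(t/60);  SG_post = 1 + (SG_pre−1)·V_pre/V_post
V_post = 32.9 − 4.3·(61/60) = 28.5283
SG_post = 1 + (1.037 − 1)·32.9/28.5283

1.0427


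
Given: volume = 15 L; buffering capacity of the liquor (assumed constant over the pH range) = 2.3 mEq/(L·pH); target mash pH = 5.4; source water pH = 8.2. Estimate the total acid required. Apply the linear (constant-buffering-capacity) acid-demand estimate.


acid = buffering capacity · (pH_source − pH_target) · V
acid = 2.3 · (8.2 − 5.4) · 15

96.6000 mEq


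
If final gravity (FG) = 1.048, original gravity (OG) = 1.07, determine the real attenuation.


AA = (OG−FG)/(OG−1)·100;  RA = AA·0.8192
AA = (1.07 − 1.048)/(1.07 − 1)·100 = 31.4286
RA = 31.4286·0.8192

25.7463 %


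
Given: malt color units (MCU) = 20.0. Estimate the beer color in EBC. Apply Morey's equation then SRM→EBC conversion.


SRM = 1.4922·MCU^0.6859;  EBC = SRM·1.97
SRM = 1.4922·20.0^0.6859 = 11.6467
EBC = 11.6467·1.97

22.9440 EBC


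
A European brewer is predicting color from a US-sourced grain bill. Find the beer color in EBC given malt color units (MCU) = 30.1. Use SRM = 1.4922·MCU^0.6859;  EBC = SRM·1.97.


SRM = 1.4922·30.1^0.6859 = 15.4161
EBC = 15.4161·1.97

30.3698 EBC


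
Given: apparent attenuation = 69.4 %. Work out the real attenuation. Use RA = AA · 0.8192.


RA = 69.4 · 0.8192

56.8525 %


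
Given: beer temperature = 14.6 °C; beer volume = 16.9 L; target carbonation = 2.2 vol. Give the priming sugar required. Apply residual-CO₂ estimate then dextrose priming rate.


residual = 14.695·(0.01821 + 0.09011·e^(−0.04·T));  sugar = (target − residual)·4.0·V
residual = 14.695·(0.01821 + 0.09011·e^(−0.04·14.6)) = 1.0060
sugar = (2.2 − 1.0060)·4.0·16.9

80.7120 g


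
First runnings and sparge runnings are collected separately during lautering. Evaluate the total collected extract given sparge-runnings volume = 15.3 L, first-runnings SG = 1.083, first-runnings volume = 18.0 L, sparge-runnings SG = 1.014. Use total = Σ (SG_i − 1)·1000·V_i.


first = (1.083 − 1)·1000·18.0 = 1494.0000
sparge = (1.014 − 1)·1000·15.3 = 214.2000
total = 1494.0000 + 214.2000

1708.2000 gravity·L


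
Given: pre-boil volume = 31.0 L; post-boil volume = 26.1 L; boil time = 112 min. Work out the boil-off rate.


rate = (V_pre − V_post) / (t_min/60)
rate = (31.0 − 26.1) / (112/60)

2.6250 L/hr


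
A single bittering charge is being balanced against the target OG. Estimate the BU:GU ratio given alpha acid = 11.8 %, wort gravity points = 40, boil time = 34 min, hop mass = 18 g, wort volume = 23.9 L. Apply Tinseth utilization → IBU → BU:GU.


U = 1.65·0.000125^(GP/1000)·(1−e^(−0.04t))/4.15;  IBU = (α/100)·m·U·1000/V;  BU:GU = IBU/GP
U = 1.65·0.000125^(40/1000)·(1−e^(−0.04·34))/4.15 = 0.2063
IBU = (11.8/100)·18·0.2063·1000/23.9 = 18.3339
BU:GU = 18.3339/40

0.4583


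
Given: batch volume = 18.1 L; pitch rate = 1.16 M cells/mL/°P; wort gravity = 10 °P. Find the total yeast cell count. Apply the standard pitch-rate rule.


cells (billions) = rate · V_L · °P
cells = 1.16 · 18.1 · 10

209.9600 billion cells


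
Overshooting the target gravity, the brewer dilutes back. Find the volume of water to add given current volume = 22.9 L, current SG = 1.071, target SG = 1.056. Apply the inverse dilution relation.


V_water = V·((SG_curr − 1)/(SG_target − 1) − 1)
V_water = 22.9·((1.071 − 1)/(1.056 − 1) − 1)

6.1339 L


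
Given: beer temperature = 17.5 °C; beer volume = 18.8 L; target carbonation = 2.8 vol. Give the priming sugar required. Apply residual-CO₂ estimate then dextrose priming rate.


residual = 14.695·(0.01821 + 0.09011·e^(−0.04·T));  sugar = (target − residual)·4.0·V
residual = 14.695·(0.01821 + 0.09011·e^(−0.04·17.5)) = 0.9252
sugar = (2.8 − 0.9252)·4.0·18.8

140.9882 g


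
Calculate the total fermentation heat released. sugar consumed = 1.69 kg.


Q = m_sugar · 590 kJ/kg
Q = 1.69 · 590

997.1000 kJ


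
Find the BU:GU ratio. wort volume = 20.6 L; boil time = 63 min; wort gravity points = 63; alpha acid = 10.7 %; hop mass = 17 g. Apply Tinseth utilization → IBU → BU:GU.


U = 1.65·0.000125^(GP/1000)·(1−e^(−0.04t))/4.15;  IBU = (α/100)·m·U·1000/V;  BU:GU = IBU/GP
U = 1.65·0.000125^(63/1000)·(1−e^(−0.04·63))/4.15 = 0.2075
IBU = (10.7/100)·17·0.2075·1000/20.6 = 18.3264
BU:GU = 18.3264/63

0.2909


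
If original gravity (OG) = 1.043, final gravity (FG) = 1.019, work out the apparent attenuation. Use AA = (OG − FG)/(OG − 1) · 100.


AA = (1.043 − 1.019)/(1.043 − 1) · 100

55.8140 %


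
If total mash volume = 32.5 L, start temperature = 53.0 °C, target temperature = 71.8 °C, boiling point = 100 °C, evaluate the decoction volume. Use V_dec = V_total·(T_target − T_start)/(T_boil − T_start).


V_dec = 32.5·(71.8 − 53.0)/(100 − 53.0)

13.0000 L


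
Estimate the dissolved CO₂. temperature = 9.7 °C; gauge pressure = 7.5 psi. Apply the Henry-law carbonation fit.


vols = (P + 14.695)·(0.01821 + 0.09011·e^(−0.04·T))
vols = (7.5 + 14.695)·(0.01821 + 0.09011·e^(−0.04·9.7))

1.7610 volumes


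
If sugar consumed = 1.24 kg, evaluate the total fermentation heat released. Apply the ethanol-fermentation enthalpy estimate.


Q = m_sugar · 590 kJ/kg
Q = 1.24 · 590

731.6000 kJ


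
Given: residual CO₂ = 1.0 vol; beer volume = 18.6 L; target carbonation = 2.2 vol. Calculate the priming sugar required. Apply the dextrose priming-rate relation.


sugar = (target − residual)·4.0·V
sugar = (2.2 − 1.0)·4.0·18.6

89.2800 g


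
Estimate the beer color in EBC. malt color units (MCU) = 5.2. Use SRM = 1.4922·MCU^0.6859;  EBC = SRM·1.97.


SRM = 1.4922·5.2^0.6859 = 4.6231
EBC = 4.6231·1.97

9.1075 EBC


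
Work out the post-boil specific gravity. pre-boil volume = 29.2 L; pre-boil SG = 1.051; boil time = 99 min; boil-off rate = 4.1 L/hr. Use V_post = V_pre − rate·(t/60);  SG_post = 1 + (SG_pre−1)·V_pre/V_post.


V_post = 29.2 − 4.1·(99/60) = 22.4350
SG_post = 1 + (1.051 − 1)·29.2/22.4350

1.0664


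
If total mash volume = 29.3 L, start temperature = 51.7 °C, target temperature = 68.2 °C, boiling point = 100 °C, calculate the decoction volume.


V_dec = V_total·(T_target − T_start)/(T_boil − T_start)
V_dec = 29.3·(68.2 − 51.7)/(100 − 51.7)

10.0093 L


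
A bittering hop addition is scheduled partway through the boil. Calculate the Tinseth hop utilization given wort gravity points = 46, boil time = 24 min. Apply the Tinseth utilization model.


U = 1.65·0.000125^(GP/1000) · (1 − e^(−0.04·t))/4.15
bigness = 1.65·0.000125^(46/1000) = 1.0913
boil_factor = (1 − e^(−0.04·24))/4.15 = 0.1487
U = 1.0913 · 0.1487

0.1623


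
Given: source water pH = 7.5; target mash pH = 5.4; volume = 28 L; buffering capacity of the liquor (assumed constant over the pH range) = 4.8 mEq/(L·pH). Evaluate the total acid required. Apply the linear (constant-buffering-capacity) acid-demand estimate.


acid = buffering capacity · (pH_source − pH_target) · V
acid = 4.8 · (7.5 − 5.4) · 28

282.2400 mEq


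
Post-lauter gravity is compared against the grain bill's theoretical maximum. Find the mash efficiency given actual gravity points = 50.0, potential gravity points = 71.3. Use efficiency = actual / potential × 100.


efficiency = 50.0 / 71.3 × 100

70.1262 %


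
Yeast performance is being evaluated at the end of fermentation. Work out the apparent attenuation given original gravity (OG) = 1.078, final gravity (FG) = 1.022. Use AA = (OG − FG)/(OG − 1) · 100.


AA = (1.078 − 1.022)/(1.078 − 1) · 100

71.7949 %


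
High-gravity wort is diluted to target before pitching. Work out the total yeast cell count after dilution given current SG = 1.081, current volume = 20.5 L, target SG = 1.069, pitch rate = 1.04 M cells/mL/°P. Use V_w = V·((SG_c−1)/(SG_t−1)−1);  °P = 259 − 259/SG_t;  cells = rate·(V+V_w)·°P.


V_w = 20.5·((1.081−1)/(1.069−1)−1) = 3.5652
V_final = 20.5 + 3.5652 = 24.0652
°P = 259 − 259/1.069 = 16.7175
cells = 1.04·24.0652·16.7175

418.4025 billion cells


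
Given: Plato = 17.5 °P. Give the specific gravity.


SG = 259/(259 − P)
SG = 259/(259 − 17.5)

1.0725


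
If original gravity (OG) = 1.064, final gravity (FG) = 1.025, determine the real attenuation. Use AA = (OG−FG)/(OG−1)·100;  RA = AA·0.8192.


AA = (1.064 − 1.025)/(1.064 − 1)·100 = 60.9375
RA = 60.9375·0.8192

49.9200 %


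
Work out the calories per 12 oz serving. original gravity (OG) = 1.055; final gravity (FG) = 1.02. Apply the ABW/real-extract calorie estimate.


ABW = (OG−FG)·131.25·0.79/FG;  °P = 259 − 259/SG (for OG→OE and FG→AE);  RE = 0.1808·OE + 0.8192·AE;  Cal = (6.9·ABW + 4·(RE−0.1))·FG·3.55
ABW = (1.055 − 1.02)·131.25·0.79/1.02 = 3.5579
OE = 259 − 259/1.055 = 13.5024 °P
AE = 259 − 259/1.02 = 5.0784 °P
RE = 0.1808·13.5024 + 0.8192·5.0784 = 6.6015 °P
Cal = (6.9·3.5579 + 4·(6.6015−0.1))·1.02·3.55

183.0613 kcal


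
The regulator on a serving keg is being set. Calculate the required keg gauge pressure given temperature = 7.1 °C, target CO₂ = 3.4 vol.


psi = vols/(0.01821 + 0.09011·e^(−0.04·T)) − 14.695
psi = 3.4/(0.01821 + 0.09011·e^(−0.04·7.1)) − 14.695

24.8207 psi


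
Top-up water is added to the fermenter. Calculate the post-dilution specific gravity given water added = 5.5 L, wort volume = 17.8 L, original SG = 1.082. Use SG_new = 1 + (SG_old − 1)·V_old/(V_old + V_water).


pts = (1.082 − 1)·1000·17.8/(17.8 + 5.5) = 62.6438
SG_new = 1 + 62.6438/1000

1.0626


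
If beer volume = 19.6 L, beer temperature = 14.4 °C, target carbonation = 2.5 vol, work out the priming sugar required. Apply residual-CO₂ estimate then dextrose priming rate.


residual = 14.695·(0.01821 + 0.09011·e^(−0.04·T));  sugar = (target − residual)·4.0·V
residual = 14.695·(0.01821 + 0.09011·e^(−0.04·14.4)) = 1.0120
sugar = (2.5 − 1.0120)·4.0·19.6

116.6619 g


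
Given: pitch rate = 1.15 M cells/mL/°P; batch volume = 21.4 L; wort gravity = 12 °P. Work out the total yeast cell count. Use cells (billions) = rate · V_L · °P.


cells = 1.15 · 21.4 · 12

295.3200 billion cells


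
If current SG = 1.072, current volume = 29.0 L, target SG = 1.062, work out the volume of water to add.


V_water = V·((SG_curr − 1)/(SG_target − 1) − 1)
V_water = 29.0·((1.072 − 1)/(1.062 − 1) − 1)

4.6774 L


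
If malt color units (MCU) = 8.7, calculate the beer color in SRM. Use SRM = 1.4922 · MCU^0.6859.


SRM = 1.4922 · 8.7^0.6859

6.5803 SRM


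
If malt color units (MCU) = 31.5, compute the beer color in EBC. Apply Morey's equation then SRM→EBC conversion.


SRM = 1.4922·MCU^0.6859;  EBC = SRM·1.97
SRM = 1.4922·31.5^0.6859 = 15.9044
EBC = 15.9044·1.97

31.3317 EBC


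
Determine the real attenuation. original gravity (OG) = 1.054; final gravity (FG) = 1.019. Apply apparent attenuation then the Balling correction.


AA = (OG−FG)/(OG−1)·100;  RA = AA·0.8192
AA = (1.054 − 1.019)/(1.054 − 1)·100 = 64.8148
RA = 64.8148·0.8192

53.0963 %


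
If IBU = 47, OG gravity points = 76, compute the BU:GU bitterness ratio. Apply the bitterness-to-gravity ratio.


BU:GU = IBU / OG_points
BU:GU = 47 / 76

0.6184


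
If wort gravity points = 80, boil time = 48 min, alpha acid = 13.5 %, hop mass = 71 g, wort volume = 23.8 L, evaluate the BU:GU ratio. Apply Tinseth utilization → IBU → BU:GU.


U = 1.65·0.000125^(GP/1000)·(1−e^(−0.04t))/4.15;  IBU = (α/100)·m·U·1000/V;  BU:GU = IBU/GP
U = 1.65·0.000125^(80/1000)·(1−e^(−0.04·48))/4.15 = 0.1653
IBU = (13.5/100)·71·0.1653·1000/23.8 = 66.5814
BU:GU = 66.5814/80

0.8323


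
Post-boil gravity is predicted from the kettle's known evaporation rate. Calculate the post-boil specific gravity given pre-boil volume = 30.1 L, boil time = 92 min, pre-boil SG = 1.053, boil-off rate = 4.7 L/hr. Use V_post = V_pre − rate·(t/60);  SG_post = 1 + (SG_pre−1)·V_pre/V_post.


V_post = 30.1 − 4.7·(92/60) = 22.8933
SG_post = 1 + (1.053 − 1)·30.1/22.8933

1.0697


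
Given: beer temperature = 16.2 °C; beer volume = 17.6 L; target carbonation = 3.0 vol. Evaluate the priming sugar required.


residual = 14.695·(0.01821 + 0.09011·e^(−0.04·T));  sugar = (target − residual)·4.0·V
residual = 14.695·(0.01821 + 0.09011·e^(−0.04·16.2)) = 0.9603
sugar = (3.0 − 0.9603)·4.0·17.6

143.5980 g


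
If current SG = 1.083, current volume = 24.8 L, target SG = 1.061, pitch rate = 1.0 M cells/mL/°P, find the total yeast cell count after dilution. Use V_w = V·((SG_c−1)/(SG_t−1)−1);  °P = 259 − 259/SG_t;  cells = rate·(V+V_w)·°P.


V_w = 24.8·((1.083−1)/(1.061−1)−1) = 8.9443
V_final = 24.8 + 8.9443 = 33.7443
°P = 259 − 259/1.061 = 14.8907
cells = 1.0·33.7443·14.8907

502.4746 billion cells


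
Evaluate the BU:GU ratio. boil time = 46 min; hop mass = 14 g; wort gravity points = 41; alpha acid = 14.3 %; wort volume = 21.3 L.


U = 1.65·0.000125^(GP/1000)·(1−e^(−0.04t))/4.15;  IBU = (α/100)·m·U·1000/V;  BU:GU = IBU/GP
U = 1.65·0.000125^(41/1000)·(1−e^(−0.04·46))/4.15 = 0.2314
IBU = (14.3/100)·14·0.2314·1000/21.3 = 21.7462
BU:GU = 21.7462/41

0.5304


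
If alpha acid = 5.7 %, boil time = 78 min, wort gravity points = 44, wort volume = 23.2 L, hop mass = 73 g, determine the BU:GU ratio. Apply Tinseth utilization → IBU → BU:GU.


U = 1.65·0.000125^(GP/1000)·(1−e^(−0.04t))/4.15;  IBU = (α/100)·m·U·1000/V;  BU:GU = IBU/GP
U = 1.65·0.000125^(44/1000)·(1−e^(−0.04·78))/4.15 = 0.2559
IBU = (5.7/100)·73·0.2559·1000/23.2 = 45.8982
BU:GU = 45.8982/44

1.0431


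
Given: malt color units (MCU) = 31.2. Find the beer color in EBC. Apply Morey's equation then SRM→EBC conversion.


SRM = 1.4922·MCU^0.6859;  EBC = SRM·1.97
SRM = 1.4922·31.2^0.6859 = 15.8004
EBC = 15.8004·1.97

31.1268 EBC


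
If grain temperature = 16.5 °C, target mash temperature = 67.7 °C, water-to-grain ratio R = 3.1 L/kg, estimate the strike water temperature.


T_strike = (0.41/R)·(T_mash − T_grain) + T_mash
T_strike = (0.41/3.1)·(67.7 − 16.5) + 67.7

74.4716 °C


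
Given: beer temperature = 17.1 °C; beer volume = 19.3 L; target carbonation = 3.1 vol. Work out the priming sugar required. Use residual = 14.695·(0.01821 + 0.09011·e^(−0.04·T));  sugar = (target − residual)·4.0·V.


residual = 14.695·(0.01821 + 0.09011·e^(−0.04·17.1)) = 0.9358
sugar = (3.1 − 0.9358)·4.0·19.3

167.0791 g


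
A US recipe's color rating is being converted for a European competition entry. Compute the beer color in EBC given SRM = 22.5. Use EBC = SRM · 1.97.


EBC = 22.5 · 1.97

44.3250 EBC


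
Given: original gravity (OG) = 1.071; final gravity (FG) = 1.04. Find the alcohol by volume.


ABV = (OG − FG) · 131.25
ABV = (1.071 − 1.04) · 131.25

4.0687 % ABV


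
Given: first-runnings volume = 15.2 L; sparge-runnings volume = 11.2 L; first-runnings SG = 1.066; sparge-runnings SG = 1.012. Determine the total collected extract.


total = Σ (SG_i − 1)·1000·V_i
first = (1.066 − 1)·1000·15.2 = 1003.2000
sparge = (1.012 − 1)·1000·11.2 = 134.4000
total = 1003.2000 + 134.4000

1137.6000 gravity·L


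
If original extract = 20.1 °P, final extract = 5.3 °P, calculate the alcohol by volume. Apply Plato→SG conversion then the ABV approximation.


SG = 259/(259 − P);  ABV = (OG − FG)·131.25
OG = 259/(259 − 20.1) = 1.0841
FG = 259/(259 − 5.3) = 1.0209
ABV = (1.0841 − 1.0209)·131.25

8.3009 % ABV


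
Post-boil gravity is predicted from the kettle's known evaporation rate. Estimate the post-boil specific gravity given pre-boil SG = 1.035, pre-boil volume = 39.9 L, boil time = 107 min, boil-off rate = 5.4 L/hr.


V_post = V_pre − rate·(t/60);  SG_post = 1 + (SG_pre−1)·V_pre/V_post
V_post = 39.9 − 5.4·(107/60) = 30.2700
SG_post = 1 + (1.035 − 1)·39.9/30.2700

1.0461


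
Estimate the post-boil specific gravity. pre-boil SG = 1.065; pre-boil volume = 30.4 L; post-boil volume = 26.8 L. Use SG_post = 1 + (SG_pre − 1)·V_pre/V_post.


pts_pre = (1.065 − 1)·1000 = 65.0000
pts_post = 65.0000·30.4/26.8 = 73.7313
SG_post = 1 + 73.7313/1000

1.0737


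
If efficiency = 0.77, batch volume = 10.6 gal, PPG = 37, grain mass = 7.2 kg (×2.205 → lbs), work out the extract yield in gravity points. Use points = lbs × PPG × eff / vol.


lbs = 7.2 × 2.205 = 15.8760
points = 15.8760 × 37 × 0.77 / 10.6

42.6705 points


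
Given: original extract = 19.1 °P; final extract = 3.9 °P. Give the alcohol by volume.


SG = 259/(259 − P);  ABV = (OG − FG)·131.25
OG = 259/(259 − 19.1) = 1.0796
FG = 259/(259 − 3.9) = 1.0153
ABV = (1.0796 − 1.0153)·131.25

8.4431 % ABV


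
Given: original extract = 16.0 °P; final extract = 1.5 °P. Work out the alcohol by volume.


SG = 259/(259 − P);  ABV = (OG − FG)·131.25
OG = 259/(259 − 16.0) = 1.0658
FG = 259/(259 − 1.5) = 1.0058
ABV = (1.0658 − 1.0058)·131.25

7.8774 % ABV


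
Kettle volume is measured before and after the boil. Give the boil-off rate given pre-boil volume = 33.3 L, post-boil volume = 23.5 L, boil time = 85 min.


rate = (V_pre − V_post) / (t_min/60)
rate = (33.3 − 23.5) / (85/60)

6.9176 L/hr


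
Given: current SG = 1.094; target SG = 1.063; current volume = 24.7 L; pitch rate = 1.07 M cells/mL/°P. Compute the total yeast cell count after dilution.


V_w = V·((SG_c−1)/(SG_t−1)−1);  °P = 259 − 259/SG_t;  cells = rate·(V+V_w)·°P
V_w = 24.7·((1.094−1)/(1.063−1)−1) = 12.1540
V_final = 24.7 + 12.1540 = 36.8540
°P = 259 − 259/1.063 = 15.3500
cells = 1.07·36.8540·15.3500

605.3061 billion cells


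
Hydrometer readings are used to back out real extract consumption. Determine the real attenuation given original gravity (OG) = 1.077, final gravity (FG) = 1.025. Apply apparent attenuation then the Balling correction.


AA = (OG−FG)/(OG−1)·100;  RA = AA·0.8192
AA = (1.077 − 1.025)/(1.077 − 1)·100 = 67.5325
RA = 67.5325·0.8192

55.3226 %


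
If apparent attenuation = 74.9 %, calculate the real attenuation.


RA = AA · 0.8192
RA = 74.9 · 0.8192

61.3581 %


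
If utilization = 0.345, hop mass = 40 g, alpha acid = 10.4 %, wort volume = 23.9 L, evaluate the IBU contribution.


IBU = (α/100)·mass·U·1000 / V
IBU = (10.4/100)·40·0.345·1000 / 23.9

60.0502 IBU


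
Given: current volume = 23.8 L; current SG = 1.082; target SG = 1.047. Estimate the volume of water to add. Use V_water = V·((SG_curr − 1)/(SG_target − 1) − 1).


V_water = 23.8·((1.082 − 1)/(1.047 − 1) − 1)

17.7234 L


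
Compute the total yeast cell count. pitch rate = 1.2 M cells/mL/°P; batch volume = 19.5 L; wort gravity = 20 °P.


cells (billions) = rate · V_L · °P
cells = 1.2 · 19.5 · 20

468.0000 billion cells


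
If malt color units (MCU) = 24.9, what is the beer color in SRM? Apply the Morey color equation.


SRM = 1.4922 · MCU^0.6859
SRM = 1.4922 · 24.9^0.6859

13.5357 SRM


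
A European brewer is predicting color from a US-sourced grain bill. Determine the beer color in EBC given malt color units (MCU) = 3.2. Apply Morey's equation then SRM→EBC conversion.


SRM = 1.4922·MCU^0.6859;  EBC = SRM·1.97
SRM = 1.4922·3.2^0.6859 = 3.3137
EBC = 3.3137·1.97

6.5279 EBC


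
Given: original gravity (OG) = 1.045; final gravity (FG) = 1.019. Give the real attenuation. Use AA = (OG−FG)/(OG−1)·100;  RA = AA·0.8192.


AA = (1.045 − 1.019)/(1.045 − 1)·100 = 57.7778
RA = 57.7778·0.8192

47.3316 %


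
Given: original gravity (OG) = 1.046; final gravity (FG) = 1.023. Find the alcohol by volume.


ABV = (OG − FG) · 131.25
ABV = (1.046 − 1.023) · 131.25

3.0188 % ABV


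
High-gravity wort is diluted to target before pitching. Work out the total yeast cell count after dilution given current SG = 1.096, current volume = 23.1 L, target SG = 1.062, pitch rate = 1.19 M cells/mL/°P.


V_w = V·((SG_c−1)/(SG_t−1)−1);  °P = 259 − 259/SG_t;  cells = rate·(V+V_w)·°P
V_w = 23.1·((1.096−1)/(1.062−1)−1) = 12.6677
V_final = 23.1 + 12.6677 = 35.7677
°P = 259 − 259/1.062 = 15.1205
cells = 1.19·35.7677·15.1205

643.5843 billion cells


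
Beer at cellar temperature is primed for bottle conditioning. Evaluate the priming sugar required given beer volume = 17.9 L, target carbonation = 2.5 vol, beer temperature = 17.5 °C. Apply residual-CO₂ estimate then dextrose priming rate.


residual = 14.695·(0.01821 + 0.09011·e^(−0.04·T));  sugar = (target − residual)·4.0·V
residual = 14.695·(0.01821 + 0.09011·e^(−0.04·17.5)) = 0.9252
sugar = (2.5 − 0.9252)·4.0·17.9

112.7587 g


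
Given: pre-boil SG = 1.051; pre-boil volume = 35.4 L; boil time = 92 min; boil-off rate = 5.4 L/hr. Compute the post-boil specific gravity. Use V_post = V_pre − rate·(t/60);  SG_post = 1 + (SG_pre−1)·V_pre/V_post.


V_post = 35.4 − 5.4·(92/60) = 27.1200
SG_post = 1 + (1.051 − 1)·35.4/27.1200

1.0666


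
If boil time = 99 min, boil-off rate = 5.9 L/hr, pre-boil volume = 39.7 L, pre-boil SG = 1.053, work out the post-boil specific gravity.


V_post = V_pre − rate·(t/60);  SG_post = 1 + (SG_pre−1)·V_pre/V_post
V_post = 39.7 − 5.9·(99/60) = 29.9650
SG_post = 1 + (1.053 − 1)·39.7/29.9650

1.0702


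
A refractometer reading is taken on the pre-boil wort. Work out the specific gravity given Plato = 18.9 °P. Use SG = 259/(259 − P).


SG = 259/(259 − 18.9)

1.0787


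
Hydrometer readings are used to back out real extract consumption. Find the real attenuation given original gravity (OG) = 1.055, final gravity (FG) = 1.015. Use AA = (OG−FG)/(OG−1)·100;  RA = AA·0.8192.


AA = (1.055 − 1.015)/(1.055 − 1)·100 = 72.7273
RA = 72.7273·0.8192

59.5782 %


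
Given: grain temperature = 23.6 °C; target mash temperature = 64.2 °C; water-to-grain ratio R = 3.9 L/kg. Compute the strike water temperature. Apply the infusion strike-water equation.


T_strike = (0.41/R)·(T_mash − T_grain) + T_mash
T_strike = (0.41/3.9)·(64.2 − 23.6) + 64.2

68.4682 °C


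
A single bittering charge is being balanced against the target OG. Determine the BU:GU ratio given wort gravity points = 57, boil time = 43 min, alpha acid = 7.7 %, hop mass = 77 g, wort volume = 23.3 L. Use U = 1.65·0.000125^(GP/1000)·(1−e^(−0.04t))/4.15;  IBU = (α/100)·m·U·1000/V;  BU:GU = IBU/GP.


U = 1.65·0.000125^(57/1000)·(1−e^(−0.04·43))/4.15 = 0.1956
IBU = (7.7/100)·77·0.1956·1000/23.3 = 49.7615
BU:GU = 49.7615/57

0.8730


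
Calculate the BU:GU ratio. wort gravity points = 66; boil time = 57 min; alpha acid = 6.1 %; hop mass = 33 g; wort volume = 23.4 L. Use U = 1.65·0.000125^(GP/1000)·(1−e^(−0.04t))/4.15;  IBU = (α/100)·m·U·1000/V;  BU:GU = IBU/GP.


U = 1.65·0.000125^(66/1000)·(1−e^(−0.04·57))/4.15 = 0.1972
IBU = (6.1/100)·33·0.1972·1000/23.4 = 16.9668
BU:GU = 16.9668/66

0.2571


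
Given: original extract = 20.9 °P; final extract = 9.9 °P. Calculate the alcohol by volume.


SG = 259/(259 − P);  ABV = (OG − FG)·131.25
OG = 259/(259 − 20.9) = 1.0878
FG = 259/(259 − 9.9) = 1.0397
ABV = (1.0878 − 1.0397)·131.25

6.3046 % ABV


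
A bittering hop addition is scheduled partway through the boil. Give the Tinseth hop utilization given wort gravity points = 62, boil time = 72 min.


U = 1.65·0.000125^(GP/1000) · (1 − e^(−0.04·t))/4.15
bigness = 1.65·0.000125^(62/1000) = 0.9451
boil_factor = (1 − e^(−0.04·72))/4.15 = 0.2274
U = 0.9451 · 0.2274

0.2150


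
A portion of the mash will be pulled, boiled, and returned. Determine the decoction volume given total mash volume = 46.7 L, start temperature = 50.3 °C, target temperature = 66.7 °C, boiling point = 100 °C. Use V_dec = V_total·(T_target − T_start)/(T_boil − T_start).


V_dec = 46.7·(66.7 − 50.3)/(100 − 50.3)

15.4101 L


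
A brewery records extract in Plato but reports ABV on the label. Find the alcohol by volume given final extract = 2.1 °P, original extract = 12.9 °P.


SG = 259/(259 − P);  ABV = (OG − FG)·131.25
OG = 259/(259 − 12.9) = 1.0524
FG = 259/(259 − 2.1) = 1.0082
ABV = (1.0524 − 1.0082)·131.25

5.8069 % ABV


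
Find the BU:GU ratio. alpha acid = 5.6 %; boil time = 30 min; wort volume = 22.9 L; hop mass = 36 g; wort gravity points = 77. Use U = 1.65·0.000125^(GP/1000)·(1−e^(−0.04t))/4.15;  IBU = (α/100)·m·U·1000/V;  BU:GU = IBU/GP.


U = 1.65·0.000125^(77/1000)·(1−e^(−0.04·30))/4.15 = 0.1391
IBU = (5.6/100)·36·0.1391·1000/22.9 = 12.2436
BU:GU = 12.2436/77

0.1590


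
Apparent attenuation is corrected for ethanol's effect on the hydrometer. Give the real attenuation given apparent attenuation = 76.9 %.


RA = AA · 0.8192
RA = 76.9 · 0.8192

62.9965 %


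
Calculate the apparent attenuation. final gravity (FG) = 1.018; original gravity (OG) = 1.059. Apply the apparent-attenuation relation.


AA = (OG − FG)/(OG − 1) · 100
AA = (1.059 − 1.018)/(1.059 − 1) · 100

69.4915 %


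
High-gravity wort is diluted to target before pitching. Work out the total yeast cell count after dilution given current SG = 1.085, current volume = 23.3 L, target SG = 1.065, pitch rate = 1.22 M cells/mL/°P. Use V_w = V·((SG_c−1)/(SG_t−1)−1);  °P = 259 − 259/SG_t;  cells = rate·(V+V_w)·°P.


V_w = 23.3·((1.085−1)/(1.065−1)−1) = 7.1692
V_final = 23.3 + 7.1692 = 30.4692
°P = 259 − 259/1.065 = 15.8075
cells = 1.22·30.4692·15.8075

587.6041 billion cells


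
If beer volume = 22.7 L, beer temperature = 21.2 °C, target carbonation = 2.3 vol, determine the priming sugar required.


residual = 14.695·(0.01821 + 0.09011·e^(−0.04·T));  sugar = (target − residual)·4.0·V
residual = 14.695·(0.01821 + 0.09011·e^(−0.04·21.2)) = 0.8347
sugar = (2.3 − 0.8347)·4.0·22.7

133.0495 g


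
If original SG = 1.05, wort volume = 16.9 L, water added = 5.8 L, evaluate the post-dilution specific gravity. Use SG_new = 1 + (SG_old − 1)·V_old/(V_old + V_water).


pts = (1.05 − 1)·1000·16.9/(16.9 + 5.8) = 37.2247
SG_new = 1 + 37.2247/1000

1.0372


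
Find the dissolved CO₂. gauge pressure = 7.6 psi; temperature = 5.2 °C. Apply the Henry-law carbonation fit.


vols = (P + 14.695)·(0.01821 + 0.09011·e^(−0.04·T))
vols = (7.6 + 14.695)·(0.01821 + 0.09011·e^(−0.04·5.2))

2.0377 volumes


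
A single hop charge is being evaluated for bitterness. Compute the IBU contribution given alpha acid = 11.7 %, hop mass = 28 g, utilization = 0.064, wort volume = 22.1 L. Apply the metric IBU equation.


IBU = (α/100)·mass·U·1000 / V
IBU = (11.7/100)·28·0.064·1000 / 22.1

9.4871 IBU


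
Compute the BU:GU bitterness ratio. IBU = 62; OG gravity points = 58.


BU:GU = IBU / OG_points
BU:GU = 62 / 58

1.0690


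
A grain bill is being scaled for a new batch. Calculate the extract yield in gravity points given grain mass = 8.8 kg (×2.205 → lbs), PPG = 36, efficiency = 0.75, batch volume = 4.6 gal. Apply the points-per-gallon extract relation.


points = lbs × PPG × eff / vol
lbs = 8.8 × 2.205 = 19.4040
points = 19.4040 × 36 × 0.75 / 4.6

113.8930 points


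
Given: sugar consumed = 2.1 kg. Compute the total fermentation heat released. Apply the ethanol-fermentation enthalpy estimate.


Q = m_sugar · 590 kJ/kg
Q = 2.1 · 590

1239.0000 kJ


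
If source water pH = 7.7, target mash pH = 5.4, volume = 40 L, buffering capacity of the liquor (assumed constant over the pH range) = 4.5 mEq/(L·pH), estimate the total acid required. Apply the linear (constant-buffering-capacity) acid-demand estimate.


acid = buffering capacity · (pH_source − pH_target) · V
acid = 4.5 · (7.7 − 5.4) · 40

414.0000 mEq


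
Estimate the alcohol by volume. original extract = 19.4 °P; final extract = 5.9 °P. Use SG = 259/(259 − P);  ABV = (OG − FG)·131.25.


OG = 259/(259 − 19.4) = 1.0810
FG = 259/(259 − 5.9) = 1.0233
ABV = (1.0810 − 1.0233)·131.25

7.5675 % ABV


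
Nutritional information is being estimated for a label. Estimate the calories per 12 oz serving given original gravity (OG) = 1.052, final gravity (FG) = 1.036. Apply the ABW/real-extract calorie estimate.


ABW = (OG−FG)·131.25·0.79/FG;  °P = 259 − 259/SG (for OG→OE and FG→AE);  RE = 0.1808·OE + 0.8192·AE;  Cal = (6.9·ABW + 4·(RE−0.1))·FG·3.55
ABW = (1.052 − 1.036)·131.25·0.79/1.036 = 1.6014
OE = 259 − 259/1.052 = 12.8023 °P
AE = 259 − 259/1.036 = 9.0000 °P
RE = 0.1808·12.8023 + 0.8192·9.0000 = 9.6875 °P
Cal = (6.9·1.6014 + 4·(9.6875−0.1))·1.036·3.55

181.6801 kcal


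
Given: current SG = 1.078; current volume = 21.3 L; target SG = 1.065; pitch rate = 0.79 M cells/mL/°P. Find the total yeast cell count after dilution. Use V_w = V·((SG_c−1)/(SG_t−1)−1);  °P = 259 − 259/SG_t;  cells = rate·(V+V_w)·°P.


V_w = 21.3·((1.078−1)/(1.065−1)−1) = 4.2600
V_final = 21.3 + 4.2600 = 25.5600
°P = 259 − 259/1.065 = 15.8075
cells = 0.79·25.5600·15.8075

319.1916 billion cells


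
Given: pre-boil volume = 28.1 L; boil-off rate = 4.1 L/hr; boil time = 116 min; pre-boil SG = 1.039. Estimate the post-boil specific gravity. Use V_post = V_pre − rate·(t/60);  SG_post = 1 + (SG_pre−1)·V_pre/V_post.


V_post = 28.1 − 4.1·(116/60) = 20.1733
SG_post = 1 + (1.039 − 1)·28.1/20.1733

1.0543


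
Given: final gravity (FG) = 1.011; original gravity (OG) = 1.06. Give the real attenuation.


AA = (OG−FG)/(OG−1)·100;  RA = AA·0.8192
AA = (1.06 − 1.011)/(1.06 − 1)·100 = 81.6667
RA = 81.6667·0.8192

66.9013 %


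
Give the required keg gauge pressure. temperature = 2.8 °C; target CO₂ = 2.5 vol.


psi = vols/(0.01821 + 0.09011·e^(−0.04·T)) − 14.695
psi = 2.5/(0.01821 + 0.09011·e^(−0.04·2.8)) − 14.695

10.6157 psi


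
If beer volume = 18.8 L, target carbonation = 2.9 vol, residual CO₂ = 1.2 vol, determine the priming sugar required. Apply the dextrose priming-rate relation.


sugar = (target − residual)·4.0·V
sugar = (2.9 − 1.2)·4.0·18.8

127.8400 g


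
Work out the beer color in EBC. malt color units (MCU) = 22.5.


SRM = 1.4922·MCU^0.6859;  EBC = SRM·1.97
SRM = 1.4922·22.5^0.6859 = 12.6267
EBC = 12.6267·1.97

24.8746 EBC


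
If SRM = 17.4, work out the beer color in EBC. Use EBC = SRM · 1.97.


EBC = 17.4 · 1.97

34.2780 EBC


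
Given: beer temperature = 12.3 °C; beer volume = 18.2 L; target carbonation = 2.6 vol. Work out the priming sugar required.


residual = 14.695·(0.01821 + 0.09011·e^(−0.04·T));  sugar = (target − residual)·4.0·V
residual = 14.695·(0.01821 + 0.09011·e^(−0.04·12.3)) = 1.0772
sugar = (2.6 − 1.0772)·4.0·18.2

110.8602 g


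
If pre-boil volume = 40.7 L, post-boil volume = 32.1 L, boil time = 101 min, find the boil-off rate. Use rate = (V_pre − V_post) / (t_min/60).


rate = (40.7 − 32.1) / (101/60)

5.1089 L/hr


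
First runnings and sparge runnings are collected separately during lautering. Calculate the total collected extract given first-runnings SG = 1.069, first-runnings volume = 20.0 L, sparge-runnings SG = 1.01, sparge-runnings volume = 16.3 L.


total = Σ (SG_i − 1)·1000·V_i
first = (1.069 − 1)·1000·20.0 = 1380.0000
sparge = (1.01 − 1)·1000·16.3 = 163.0000
total = 1380.0000 + 163.0000

1543.0000 gravity·L


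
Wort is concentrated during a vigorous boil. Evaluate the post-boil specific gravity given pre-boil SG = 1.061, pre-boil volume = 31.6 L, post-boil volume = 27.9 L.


SG_post = 1 + (SG_pre − 1)·V_pre/V_post
pts_pre = (1.061 − 1)·1000 = 61.0000
pts_post = 61.0000·31.6/27.9 = 69.0896
SG_post = 1 + 69.0896/1000

1.0691


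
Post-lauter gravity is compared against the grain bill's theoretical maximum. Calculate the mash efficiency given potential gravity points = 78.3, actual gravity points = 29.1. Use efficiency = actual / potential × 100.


efficiency = 29.1 / 78.3 × 100

37.1648 %


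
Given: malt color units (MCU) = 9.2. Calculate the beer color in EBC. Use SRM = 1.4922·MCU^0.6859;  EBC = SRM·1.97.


SRM = 1.4922·9.2^0.6859 = 6.8374
EBC = 6.8374·1.97

13.4696 EBC


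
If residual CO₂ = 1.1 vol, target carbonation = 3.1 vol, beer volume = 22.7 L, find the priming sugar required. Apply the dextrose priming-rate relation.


sugar = (target − residual)·4.0·V
sugar = (3.1 − 1.1)·4.0·22.7

181.6000 g


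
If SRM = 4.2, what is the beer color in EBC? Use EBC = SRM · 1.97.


EBC = 4.2 · 1.97

8.2740 EBC


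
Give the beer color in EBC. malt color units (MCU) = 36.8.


SRM = 1.4922·MCU^0.6859;  EBC = SRM·1.97
SRM = 1.4922·36.8^0.6859 = 17.6947
EBC = 17.6947·1.97

34.8585 EBC


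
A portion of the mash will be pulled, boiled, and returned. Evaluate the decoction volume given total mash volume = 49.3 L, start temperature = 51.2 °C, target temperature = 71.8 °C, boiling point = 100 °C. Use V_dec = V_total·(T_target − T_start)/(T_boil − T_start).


V_dec = 49.3·(71.8 − 51.2)/(100 − 51.2)

20.8111 L


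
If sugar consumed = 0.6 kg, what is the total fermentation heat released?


Q = m_sugar · 590 kJ/kg
Q = 0.6 · 590

354.0000 kJ


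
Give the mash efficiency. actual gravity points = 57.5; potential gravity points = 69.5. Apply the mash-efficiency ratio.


efficiency = actual / potential × 100
efficiency = 57.5 / 69.5 × 100

82.7338 %


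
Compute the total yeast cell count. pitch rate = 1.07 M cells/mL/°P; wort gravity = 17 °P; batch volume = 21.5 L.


cells (billions) = rate · V_L · °P
cells = 1.07 · 21.5 · 17

391.0850 billion cells


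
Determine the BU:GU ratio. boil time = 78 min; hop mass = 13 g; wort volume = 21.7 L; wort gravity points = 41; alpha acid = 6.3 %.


U = 1.65·0.000125^(GP/1000)·(1−e^(−0.04t))/4.15;  IBU = (α/100)·m·U·1000/V;  BU:GU = IBU/GP
U = 1.65·0.000125^(41/1000)·(1−e^(−0.04·78))/4.15 = 0.2629
IBU = (6.3/100)·13·0.2629·1000/21.7 = 9.9225
BU:GU = 9.9225/41

0.2420


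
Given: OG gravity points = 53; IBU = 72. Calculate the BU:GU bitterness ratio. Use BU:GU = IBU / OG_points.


BU:GU = 72 / 53

1.3585


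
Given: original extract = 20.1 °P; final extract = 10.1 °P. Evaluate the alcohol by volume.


SG = 259/(259 − P);  ABV = (OG − FG)·131.25
OG = 259/(259 − 20.1) = 1.0841
FG = 259/(259 − 10.1) = 1.0406
ABV = (1.0841 − 1.0406)·131.25

5.7169 % ABV


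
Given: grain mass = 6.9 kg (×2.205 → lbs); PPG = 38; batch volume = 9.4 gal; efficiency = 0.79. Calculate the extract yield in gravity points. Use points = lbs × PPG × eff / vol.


lbs = 6.9 × 2.205 = 15.2145
points = 15.2145 × 38 × 0.79 / 9.4

48.5893 points


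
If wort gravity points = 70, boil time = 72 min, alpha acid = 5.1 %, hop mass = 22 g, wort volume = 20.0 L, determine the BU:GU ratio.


U = 1.65·0.000125^(GP/1000)·(1−e^(−0.04t))/4.15;  IBU = (α/100)·m·U·1000/V;  BU:GU = IBU/GP
U = 1.65·0.000125^(70/1000)·(1−e^(−0.04·72))/4.15 = 0.2000
IBU = (5.1/100)·22·0.2000·1000/20.0 = 11.2226
BU:GU = 11.2226/70

0.1603
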